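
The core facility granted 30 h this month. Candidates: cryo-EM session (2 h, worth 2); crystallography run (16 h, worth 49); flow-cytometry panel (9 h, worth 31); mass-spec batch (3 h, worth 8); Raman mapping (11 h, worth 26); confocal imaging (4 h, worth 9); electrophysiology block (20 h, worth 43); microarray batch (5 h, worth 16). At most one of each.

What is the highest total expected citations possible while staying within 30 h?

The ratio ordering already packs tightly: crystallography run + flow-cytometry panel + microarray batch, 30 h, 96.
No other feasible combination exceeds 96.

96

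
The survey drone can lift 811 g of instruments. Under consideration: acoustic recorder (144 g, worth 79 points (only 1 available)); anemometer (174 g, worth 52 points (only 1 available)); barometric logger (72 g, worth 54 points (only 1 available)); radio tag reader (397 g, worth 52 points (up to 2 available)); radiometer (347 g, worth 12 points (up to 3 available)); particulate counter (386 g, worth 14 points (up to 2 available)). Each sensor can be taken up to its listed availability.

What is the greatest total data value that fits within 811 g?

The ratio ordering already packs tightly: acoustic recorder + anemometer + barometric logger + radio tag reader, 787 g, 237.
That's the maximum — no swap from here does better than 237.

237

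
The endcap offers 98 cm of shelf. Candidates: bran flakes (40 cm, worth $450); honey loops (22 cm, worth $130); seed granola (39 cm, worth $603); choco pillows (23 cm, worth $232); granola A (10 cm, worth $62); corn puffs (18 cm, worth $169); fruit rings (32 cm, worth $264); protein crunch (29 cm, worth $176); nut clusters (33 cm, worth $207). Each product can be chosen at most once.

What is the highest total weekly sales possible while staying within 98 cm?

1222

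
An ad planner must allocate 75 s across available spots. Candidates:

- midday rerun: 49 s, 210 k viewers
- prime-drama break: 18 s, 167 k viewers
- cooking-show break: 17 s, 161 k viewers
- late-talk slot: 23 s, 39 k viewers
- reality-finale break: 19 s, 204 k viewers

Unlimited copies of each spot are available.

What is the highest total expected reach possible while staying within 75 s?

779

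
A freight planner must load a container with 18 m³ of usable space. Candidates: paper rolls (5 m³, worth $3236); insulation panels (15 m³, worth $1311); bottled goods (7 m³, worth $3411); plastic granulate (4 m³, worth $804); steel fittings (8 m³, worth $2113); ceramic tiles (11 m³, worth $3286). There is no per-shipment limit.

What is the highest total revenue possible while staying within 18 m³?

9883

Ranking by ratio (revenue/m³): paper rolls 647.20, bottled goods 487.29, ceramic tiles 298.73.
The ratio heuristic lands on 3×paper rolls (9708) but leaves 3 m³ idle.
The 5 m³ tied up in paper rolls is better spent on bottled goods — total rises to 9883 (17 m³).
No other feasible combination exceeds 9883.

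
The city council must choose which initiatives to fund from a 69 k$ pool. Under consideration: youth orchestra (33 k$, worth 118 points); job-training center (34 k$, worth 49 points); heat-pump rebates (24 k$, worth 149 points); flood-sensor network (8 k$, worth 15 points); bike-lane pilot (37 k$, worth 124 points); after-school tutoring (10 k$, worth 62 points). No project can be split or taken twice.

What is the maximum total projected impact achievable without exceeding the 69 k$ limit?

Density check — heat-pump rebates 6.21, after-school tutoring 6.20, youth orchestra 3.58, bike-lane pilot 3.35 are the best per k$.
Taking youth orchestra + heat-pump rebates + after-school tutoring: 67 k$ used, 329 in projected impact.
Next best is heat-pump rebates + flood-sensor network + bike-lane pilot at 288 (69 k$) — short by 41.

329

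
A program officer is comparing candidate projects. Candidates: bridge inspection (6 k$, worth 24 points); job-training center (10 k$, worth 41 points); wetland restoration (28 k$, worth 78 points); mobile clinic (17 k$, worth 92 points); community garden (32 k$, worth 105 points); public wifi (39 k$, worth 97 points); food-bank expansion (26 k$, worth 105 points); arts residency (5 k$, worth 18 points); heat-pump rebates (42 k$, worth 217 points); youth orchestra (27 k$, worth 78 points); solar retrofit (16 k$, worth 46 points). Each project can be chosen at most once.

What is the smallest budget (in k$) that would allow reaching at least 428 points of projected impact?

90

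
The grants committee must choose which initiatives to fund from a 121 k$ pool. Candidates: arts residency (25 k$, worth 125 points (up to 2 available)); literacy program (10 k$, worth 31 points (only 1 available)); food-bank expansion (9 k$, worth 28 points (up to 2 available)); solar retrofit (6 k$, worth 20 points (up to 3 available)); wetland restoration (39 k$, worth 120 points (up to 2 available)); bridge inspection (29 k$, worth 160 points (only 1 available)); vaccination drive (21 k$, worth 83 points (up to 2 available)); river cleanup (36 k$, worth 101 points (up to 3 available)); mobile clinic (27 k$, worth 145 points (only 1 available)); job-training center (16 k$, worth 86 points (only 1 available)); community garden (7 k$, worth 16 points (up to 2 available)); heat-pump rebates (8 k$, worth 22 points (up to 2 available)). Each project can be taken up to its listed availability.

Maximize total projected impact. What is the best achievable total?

The ratio heuristic lands on arts residency + bridge inspection + vaccination drive + mobile clinic + job-training center (599) but leaves 3 k$ idle.
A better packing is 2×arts residency + food-bank expansion + solar retrofit + bridge inspection + mobile clinic: 121 k$, total 603.
Nothing else within 121 k$ beats 603.

603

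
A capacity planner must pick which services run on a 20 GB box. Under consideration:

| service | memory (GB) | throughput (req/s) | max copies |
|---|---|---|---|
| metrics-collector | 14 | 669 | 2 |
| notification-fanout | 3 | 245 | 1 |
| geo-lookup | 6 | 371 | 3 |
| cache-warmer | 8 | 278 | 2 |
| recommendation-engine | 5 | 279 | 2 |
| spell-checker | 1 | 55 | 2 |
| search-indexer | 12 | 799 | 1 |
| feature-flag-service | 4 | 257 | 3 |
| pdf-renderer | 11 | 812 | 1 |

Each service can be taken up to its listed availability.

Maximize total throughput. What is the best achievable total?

1428

By throughput per GB: notification-fanout 81.67, pdf-renderer 73.82, search-indexer 66.58 lead.
A density-first pass picks notification-fanout + 2×spell-checker + feature-flag-service + pdf-renderer — 1424 at 20 GB.
The 6 GB tied up in 2×spell-checker and feature-flag-service is better spent on geo-lookup — total rises to 1428 (20 GB).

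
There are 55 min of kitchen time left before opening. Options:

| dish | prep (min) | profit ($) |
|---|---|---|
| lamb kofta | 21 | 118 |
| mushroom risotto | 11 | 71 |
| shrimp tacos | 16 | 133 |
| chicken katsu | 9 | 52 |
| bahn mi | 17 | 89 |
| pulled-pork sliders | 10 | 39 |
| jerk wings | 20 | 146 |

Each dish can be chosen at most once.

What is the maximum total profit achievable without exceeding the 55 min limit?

370

Greedy by ratio would take mushroom risotto + shrimp tacos + jerk wings: 47 min used, total 350.
Dropping mushroom risotto frees 11 min; slotting in chicken katsu + pulled-pork sliders (19 min) lifts the total to 370 at 55 min.
An exhaustive check of the 128 subsets confirms 370.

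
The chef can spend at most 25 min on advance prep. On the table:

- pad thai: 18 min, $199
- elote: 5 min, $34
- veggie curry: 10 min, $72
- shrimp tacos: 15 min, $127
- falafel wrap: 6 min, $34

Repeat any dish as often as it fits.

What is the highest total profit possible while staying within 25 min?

233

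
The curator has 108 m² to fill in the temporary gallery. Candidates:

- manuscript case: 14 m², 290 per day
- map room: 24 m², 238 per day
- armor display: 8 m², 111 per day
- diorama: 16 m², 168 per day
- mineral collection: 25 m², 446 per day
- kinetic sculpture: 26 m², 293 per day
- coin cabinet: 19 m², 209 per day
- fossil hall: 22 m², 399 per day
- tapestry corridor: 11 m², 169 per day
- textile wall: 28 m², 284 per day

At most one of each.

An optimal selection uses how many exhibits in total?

Optimal total is 1708.
For example manuscript case + armor display + mineral collection + kinetic sculpture + fossil hall + tapestry corridor achieves it, using 106 m².
Every optimal selection uses 6 exhibits.

6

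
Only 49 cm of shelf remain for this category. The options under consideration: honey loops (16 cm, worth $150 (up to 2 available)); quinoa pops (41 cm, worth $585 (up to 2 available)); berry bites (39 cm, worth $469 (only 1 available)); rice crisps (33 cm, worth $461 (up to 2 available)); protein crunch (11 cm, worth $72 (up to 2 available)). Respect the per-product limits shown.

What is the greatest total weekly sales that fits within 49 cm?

Filling by ratio: quinoa pops for 585, with 8 cm left unused.
Dropping quinoa pops frees 41 cm; slotting in honey loops + rice crisps (49 cm) lifts the total to 611 at 49 cm.
No other feasible combination exceeds 611.

611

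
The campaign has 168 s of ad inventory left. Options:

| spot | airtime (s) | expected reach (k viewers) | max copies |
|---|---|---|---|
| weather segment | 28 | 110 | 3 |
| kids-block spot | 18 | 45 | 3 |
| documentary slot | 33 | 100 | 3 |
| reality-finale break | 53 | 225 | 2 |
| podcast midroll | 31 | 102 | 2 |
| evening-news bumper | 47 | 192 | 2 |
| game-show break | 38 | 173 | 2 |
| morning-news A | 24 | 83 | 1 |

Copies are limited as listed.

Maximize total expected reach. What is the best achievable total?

706

Greedy by ratio would take weather segment + reality-finale break + 2×game-show break: 157 s used, total 681.
Dropping weather segment and game-show break frees 66 s; slotting in reality-finale break + morning-news A (77 s) lifts the total to 706 at 168 s.
That's the maximum — no swap from here does better than 706.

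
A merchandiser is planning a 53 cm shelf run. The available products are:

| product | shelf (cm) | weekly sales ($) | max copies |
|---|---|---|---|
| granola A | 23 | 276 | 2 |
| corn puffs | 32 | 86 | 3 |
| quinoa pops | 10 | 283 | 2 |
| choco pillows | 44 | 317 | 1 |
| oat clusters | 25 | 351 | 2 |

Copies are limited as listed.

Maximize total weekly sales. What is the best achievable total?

917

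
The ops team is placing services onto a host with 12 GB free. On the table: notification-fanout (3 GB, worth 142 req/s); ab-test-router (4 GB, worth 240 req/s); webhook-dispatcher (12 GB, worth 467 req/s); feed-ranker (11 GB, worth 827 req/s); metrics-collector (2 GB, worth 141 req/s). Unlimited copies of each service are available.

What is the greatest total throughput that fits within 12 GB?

Density check — feed-ranker 75.18, metrics-collector 70.50, ab-test-router 60.00 are the best per GB.
A density-first pass picks feed-ranker — 827 at 11 GB.
The 11 GB tied up in feed-ranker is better spent on 6×metrics-collector — total rises to 846 (12 GB).

846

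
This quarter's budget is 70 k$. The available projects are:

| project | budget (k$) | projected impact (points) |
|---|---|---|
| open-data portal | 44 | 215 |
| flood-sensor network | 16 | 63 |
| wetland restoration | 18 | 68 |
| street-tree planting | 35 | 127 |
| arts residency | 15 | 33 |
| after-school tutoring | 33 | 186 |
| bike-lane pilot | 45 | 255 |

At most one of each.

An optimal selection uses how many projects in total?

2

Best achievable projected impact is 323.
One optimal bundle: wetland restoration + bike-lane pilot (63 k$).
Every optimal selection uses 2 projects.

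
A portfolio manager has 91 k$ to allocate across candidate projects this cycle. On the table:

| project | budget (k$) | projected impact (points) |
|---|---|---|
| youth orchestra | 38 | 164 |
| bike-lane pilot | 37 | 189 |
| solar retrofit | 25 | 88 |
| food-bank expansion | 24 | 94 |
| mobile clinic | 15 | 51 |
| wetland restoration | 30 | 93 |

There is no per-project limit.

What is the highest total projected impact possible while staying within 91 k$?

429

Ranking by ratio (projected impact/k$): bike-lane pilot 5.11, youth orchestra 4.32, food-bank expansion 3.92.
2×bike-lane pilot + mobile clinic uses 89 of the 91 k$ and totals 429.
Nothing else within 91 k$ beats 429.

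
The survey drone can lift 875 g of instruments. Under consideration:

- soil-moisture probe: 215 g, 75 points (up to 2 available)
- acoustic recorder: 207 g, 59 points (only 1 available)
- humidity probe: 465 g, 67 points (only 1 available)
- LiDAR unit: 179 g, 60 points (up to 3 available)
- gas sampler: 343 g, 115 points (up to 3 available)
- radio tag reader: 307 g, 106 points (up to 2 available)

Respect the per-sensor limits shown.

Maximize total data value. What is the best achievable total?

Greedy by ratio would take 2×soil-moisture probe + radio tag reader: 737 g used, total 256.
Dropping soil-moisture probe frees 215 g; slotting in gas sampler (343 g) lifts the total to 296 at 865 g.
Nothing else within 875 g beats 296.

296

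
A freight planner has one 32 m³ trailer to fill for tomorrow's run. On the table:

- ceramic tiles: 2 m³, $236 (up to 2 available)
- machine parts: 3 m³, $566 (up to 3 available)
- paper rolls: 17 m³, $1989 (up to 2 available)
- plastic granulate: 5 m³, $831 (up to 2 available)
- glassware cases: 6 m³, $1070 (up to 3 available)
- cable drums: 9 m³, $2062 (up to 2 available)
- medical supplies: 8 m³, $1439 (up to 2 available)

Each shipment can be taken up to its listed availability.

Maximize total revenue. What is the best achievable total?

6695

Ranking by ratio (revenue/m³): cable drums 229.11, machine parts 188.67, medical supplies 179.88, glassware cases 178.33.
Greedy by ratio would take 3×machine parts + plastic granulate + 2×cable drums: 32 m³ used, total 6653.
Dropping machine parts and plastic granulate frees 8 m³; slotting in medical supplies (8 m³) lifts the total to 6695 at 32 m³.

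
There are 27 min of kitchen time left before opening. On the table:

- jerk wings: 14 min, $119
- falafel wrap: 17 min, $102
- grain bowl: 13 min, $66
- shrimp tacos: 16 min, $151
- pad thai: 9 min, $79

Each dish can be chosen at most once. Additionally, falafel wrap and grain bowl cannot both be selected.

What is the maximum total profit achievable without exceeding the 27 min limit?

Taking shrimp tacos + pad thai: 25 min used, 230 in profit.

230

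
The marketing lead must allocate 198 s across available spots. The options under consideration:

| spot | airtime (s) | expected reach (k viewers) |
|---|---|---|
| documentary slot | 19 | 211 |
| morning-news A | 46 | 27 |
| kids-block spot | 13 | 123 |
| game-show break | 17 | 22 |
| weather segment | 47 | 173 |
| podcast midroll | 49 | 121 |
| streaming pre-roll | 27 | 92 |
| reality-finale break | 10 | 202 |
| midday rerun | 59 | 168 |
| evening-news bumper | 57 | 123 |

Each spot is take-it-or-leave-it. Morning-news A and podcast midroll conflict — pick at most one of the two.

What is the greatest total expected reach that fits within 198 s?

998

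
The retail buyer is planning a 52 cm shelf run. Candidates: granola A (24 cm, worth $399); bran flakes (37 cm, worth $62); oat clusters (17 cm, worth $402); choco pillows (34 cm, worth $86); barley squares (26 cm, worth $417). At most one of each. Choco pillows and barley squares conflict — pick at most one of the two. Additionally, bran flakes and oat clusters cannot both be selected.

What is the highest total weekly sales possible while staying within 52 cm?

819

Density check — oat clusters 23.65, granola A 16.62, barley squares 16.04, choco pillows 2.53 are the best per cm.
The ratio heuristic lands on granola A + oat clusters (801) but leaves 11 cm idle.
The 24 cm tied up in granola A is better spent on barley squares — total rises to 819 (43 cm).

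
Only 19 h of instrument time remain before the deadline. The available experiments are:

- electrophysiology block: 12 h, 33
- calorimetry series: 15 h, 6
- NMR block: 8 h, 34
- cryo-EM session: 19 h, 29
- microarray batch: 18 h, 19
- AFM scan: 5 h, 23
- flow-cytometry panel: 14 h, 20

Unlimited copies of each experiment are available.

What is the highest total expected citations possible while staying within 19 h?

80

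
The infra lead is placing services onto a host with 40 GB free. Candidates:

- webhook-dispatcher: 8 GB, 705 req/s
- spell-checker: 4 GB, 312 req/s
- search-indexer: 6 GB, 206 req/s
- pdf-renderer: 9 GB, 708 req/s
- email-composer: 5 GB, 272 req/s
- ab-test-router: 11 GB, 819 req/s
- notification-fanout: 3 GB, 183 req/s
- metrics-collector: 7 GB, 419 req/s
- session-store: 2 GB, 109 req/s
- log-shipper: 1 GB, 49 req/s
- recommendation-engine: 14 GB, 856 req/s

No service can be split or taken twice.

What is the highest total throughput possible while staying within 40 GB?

3012

Density check — webhook-dispatcher 88.12, pdf-renderer 78.67, spell-checker 78.00 are the best per GB.
Greedy by ratio would take webhook-dispatcher + spell-checker + pdf-renderer + ab-test-router + notification-fanout + session-store + log-shipper: 38 GB used, total 2885.
The 5 GB tied up in notification-fanout and session-store is better spent on metrics-collector — total rises to 3012 (40 GB).
The closest alternative, webhook-dispatcher + spell-checker + pdf-renderer + email-composer + ab-test-router + notification-fanout, reaches only 2999.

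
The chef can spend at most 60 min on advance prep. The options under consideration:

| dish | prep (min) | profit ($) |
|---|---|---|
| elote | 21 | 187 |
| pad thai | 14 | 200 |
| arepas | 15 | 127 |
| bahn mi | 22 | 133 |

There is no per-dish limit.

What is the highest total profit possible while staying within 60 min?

800

Density check — pad thai 14.29, elote 8.90, arepas 8.47 are the best per min.
The ratio ordering already packs tightly: 4×pad thai, 56 min, 800.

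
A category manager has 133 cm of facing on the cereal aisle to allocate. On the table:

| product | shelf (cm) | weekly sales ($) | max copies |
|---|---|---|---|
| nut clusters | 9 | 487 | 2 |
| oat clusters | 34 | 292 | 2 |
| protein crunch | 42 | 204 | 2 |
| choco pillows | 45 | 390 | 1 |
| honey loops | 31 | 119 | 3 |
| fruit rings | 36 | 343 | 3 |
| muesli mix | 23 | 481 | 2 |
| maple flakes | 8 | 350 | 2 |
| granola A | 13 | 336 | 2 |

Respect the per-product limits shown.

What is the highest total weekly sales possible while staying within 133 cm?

3315

A density-first pass picks 2×nut clusters + 2×muesli mix + 2×maple flakes + 2×granola A — 3308 at 106 cm.
Replace granola A with fruit rings: the trade gains 7 net, giving 3315 at 129 cm.
Nothing else within 133 cm beats 3315.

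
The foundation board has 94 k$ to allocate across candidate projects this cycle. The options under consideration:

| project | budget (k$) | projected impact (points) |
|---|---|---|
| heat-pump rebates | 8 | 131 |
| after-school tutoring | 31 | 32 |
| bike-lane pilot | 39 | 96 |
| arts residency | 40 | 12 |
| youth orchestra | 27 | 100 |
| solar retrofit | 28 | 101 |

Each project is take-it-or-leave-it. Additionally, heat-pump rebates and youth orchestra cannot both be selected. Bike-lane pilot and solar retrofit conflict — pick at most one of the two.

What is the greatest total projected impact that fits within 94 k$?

Best packing: heat-pump rebates + after-school tutoring + solar retrofit — 67 k$, 264 total.
Runner-up heat-pump rebates + after-school tutoring + bike-lane pilot tops out at 259.

264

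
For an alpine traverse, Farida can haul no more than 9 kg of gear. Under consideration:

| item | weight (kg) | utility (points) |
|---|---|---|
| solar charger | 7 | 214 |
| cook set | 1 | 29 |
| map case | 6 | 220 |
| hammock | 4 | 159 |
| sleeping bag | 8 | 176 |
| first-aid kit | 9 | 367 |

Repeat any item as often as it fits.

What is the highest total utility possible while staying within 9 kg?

Best packing: first-aid kit — 9 kg, 367 total.
That's the maximum — no swap from here does better than 367.

367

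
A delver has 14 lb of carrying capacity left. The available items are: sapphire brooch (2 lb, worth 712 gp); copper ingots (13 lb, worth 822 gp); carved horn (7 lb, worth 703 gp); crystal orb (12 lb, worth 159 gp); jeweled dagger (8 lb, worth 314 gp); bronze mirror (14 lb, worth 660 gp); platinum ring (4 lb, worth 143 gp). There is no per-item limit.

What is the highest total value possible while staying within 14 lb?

Ranking by ratio (value/lb): sapphire brooch 356.00, carved horn 100.43, copper ingots 63.23, bronze mirror 47.14.
Taking 7×sapphire brooch: 14 lb used, 4984 in value.

4984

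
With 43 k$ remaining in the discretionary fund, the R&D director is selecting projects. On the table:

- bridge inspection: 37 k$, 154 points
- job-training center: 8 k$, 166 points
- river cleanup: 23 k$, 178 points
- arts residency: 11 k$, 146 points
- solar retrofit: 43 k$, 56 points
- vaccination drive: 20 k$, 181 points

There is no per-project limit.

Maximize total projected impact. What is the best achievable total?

5×job-training center uses 40 of the 43 k$ and totals 830.

830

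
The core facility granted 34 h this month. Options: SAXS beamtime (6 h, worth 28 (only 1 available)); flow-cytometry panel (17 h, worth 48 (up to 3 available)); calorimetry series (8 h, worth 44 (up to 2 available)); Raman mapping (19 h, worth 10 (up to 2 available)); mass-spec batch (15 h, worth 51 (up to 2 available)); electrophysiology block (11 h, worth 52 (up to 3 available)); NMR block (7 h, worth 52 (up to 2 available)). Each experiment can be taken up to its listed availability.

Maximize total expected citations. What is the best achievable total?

By expected citations per h: NMR block 7.43, calorimetry series 5.50, electrophysiology block 4.73 lead.
Greedy by ratio would take 2×calorimetry series + 2×NMR block: 30 h used, total 192.
Replace calorimetry series with electrophysiology block: the trade gains 8 net, giving 200 at 33 h.

200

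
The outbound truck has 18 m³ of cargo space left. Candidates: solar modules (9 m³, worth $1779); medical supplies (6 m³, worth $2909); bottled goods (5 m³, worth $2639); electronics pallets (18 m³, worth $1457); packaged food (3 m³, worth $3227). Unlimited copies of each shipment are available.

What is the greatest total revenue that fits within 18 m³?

By revenue per m³: packaged food 1075.67, bottled goods 527.80, medical supplies 484.83 lead.
6×packaged food uses 18 of the 18 m³ and totals 19362.
No other feasible combination exceeds 19362.

19362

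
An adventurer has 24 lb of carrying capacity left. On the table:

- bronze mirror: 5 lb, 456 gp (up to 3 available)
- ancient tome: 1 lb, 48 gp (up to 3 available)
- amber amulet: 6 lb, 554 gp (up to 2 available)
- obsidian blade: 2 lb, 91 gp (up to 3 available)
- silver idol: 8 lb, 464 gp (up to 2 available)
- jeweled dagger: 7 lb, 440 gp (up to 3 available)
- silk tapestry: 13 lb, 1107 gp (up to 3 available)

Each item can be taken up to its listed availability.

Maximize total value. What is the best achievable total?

By value per lb: amber amulet 92.33, bronze mirror 91.20, silk tapestry 85.15, jeweled dagger 62.86 lead.
Taking the top-ratio items first gives 2×bronze mirror + 2×ancient tome + 2×amber amulet for 2116 (24 lb).
Dropping bronze mirror and 2×ancient tome and amber amulet frees 13 lb; slotting in silk tapestry (13 lb) lifts the total to 2117 at 24 lb.

2117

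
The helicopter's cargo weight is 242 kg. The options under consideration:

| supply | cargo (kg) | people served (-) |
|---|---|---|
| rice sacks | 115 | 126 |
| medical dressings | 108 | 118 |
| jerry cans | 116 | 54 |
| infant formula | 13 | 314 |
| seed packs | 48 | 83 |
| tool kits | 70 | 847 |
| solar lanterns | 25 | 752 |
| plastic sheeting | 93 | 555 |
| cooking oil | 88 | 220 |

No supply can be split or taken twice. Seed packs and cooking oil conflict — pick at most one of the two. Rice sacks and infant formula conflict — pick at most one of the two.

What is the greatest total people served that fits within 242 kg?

2468

Best packing: infant formula + tool kits + solar lanterns + plastic sheeting — 201 kg, 2468 total.
The closest alternative, seed packs + tool kits + solar lanterns + plastic sheeting, reaches only 2237.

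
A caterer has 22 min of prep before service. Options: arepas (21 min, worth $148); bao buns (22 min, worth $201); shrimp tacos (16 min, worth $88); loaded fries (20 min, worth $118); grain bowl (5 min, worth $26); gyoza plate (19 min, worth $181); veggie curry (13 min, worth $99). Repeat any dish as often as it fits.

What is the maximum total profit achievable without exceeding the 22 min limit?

201

By profit per min: gyoza plate 9.53, bao buns 9.14, veggie curry 7.62 lead.
A density-first pass picks gyoza plate — 181 at 19 min.
The 19 min tied up in gyoza plate is better spent on bao buns — total rises to 201 (22 min).
No other feasible combination exceeds 201.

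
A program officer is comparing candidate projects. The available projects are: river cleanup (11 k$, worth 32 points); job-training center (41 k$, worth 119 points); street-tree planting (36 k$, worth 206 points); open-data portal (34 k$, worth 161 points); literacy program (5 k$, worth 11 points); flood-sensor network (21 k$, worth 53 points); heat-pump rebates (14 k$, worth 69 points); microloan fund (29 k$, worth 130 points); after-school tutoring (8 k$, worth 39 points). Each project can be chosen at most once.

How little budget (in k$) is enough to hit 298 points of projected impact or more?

Minimise k$ subject to total projected impact ≥ 298.
street-tree planting + heat-pump rebates + after-school tutoring: 314 projected impact at 58 k$.
Below 58 k$ the best achievable stays under 298.

58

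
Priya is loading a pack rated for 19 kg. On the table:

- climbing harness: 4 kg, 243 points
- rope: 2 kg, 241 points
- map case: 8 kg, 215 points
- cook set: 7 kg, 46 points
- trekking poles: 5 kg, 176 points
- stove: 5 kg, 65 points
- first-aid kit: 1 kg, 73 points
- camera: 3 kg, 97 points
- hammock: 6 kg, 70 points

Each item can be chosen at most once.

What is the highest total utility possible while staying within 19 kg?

Density check — rope 120.50, first-aid kit 73.00, climbing harness 60.75 are the best per kg.
The ratio heuristic lands on climbing harness + rope + trekking poles + first-aid kit + camera (830) but leaves 4 kg idle.
The 4 kg tied up in first-aid kit and camera is better spent on map case — total rises to 875 (19 kg).
No other feasible combination exceeds 875.

875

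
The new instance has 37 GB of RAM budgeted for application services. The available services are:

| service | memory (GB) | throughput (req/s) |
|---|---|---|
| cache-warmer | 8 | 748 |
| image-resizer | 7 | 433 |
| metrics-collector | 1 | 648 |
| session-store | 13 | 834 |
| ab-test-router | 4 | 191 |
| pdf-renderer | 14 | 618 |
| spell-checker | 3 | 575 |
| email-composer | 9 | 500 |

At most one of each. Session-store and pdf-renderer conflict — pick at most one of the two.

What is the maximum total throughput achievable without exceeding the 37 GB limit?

3429

Ranking by ratio (throughput/GB): metrics-collector 648.00, spell-checker 191.67, cache-warmer 93.50, session-store 64.15.
Taking cache-warmer + image-resizer + metrics-collector + session-store + ab-test-router + spell-checker: 36 GB used, 3429 in throughput.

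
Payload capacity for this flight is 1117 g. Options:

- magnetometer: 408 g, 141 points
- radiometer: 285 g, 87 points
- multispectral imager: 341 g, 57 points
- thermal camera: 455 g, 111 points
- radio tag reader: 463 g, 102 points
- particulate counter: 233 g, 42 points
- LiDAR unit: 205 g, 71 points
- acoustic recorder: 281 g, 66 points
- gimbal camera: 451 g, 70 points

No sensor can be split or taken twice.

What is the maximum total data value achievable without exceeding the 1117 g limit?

323

The ratio heuristic lands on magnetometer + radiometer + LiDAR unit (299) but leaves 219 g idle.
Dropping radiometer frees 285 g; slotting in thermal camera (455 g) lifts the total to 323 at 1068 g.
Nothing else within 1117 g beats 323.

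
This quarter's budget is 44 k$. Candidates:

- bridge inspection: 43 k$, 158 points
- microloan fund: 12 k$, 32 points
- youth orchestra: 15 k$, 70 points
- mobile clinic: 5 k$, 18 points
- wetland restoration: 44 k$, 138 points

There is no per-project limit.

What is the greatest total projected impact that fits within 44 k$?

2×youth orchestra + 2×mobile clinic uses 40 of the 44 k$ and totals 176.
Every other selection either busts 44 k$ or fails to beat 176.

176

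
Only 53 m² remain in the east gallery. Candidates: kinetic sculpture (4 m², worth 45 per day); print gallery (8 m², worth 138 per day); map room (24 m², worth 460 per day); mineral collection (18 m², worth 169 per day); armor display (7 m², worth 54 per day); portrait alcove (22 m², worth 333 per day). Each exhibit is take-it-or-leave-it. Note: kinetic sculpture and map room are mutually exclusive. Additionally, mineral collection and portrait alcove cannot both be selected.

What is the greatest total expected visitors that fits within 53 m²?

847

Density check — map room 19.17, print gallery 17.25, portrait alcove 15.14, kinetic sculpture 11.25 are the best per m².
Taking map room + armor display + portrait alcove: 53 m² used, 847 in expected visitors.
Every other selection either busts 53 m² or breaks a pairing rule or fails to beat 847.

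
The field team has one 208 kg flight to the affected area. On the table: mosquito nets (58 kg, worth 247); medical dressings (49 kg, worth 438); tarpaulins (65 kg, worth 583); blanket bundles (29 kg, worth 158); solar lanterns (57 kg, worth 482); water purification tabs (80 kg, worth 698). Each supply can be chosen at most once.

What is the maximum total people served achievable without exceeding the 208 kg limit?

Ranking by ratio (people served/kg): tarpaulins 8.97, medical dressings 8.94, water purification tabs 8.72, solar lanterns 8.46.
A density-first pass picks medical dressings + tarpaulins + water purification tabs — 1719 at 194 kg.
The 49 kg tied up in medical dressings is better spent on solar lanterns — total rises to 1763 (202 kg).
Next best is medical dressings + tarpaulins + water purification tabs at 1719 (194 kg) — short by 44.

1763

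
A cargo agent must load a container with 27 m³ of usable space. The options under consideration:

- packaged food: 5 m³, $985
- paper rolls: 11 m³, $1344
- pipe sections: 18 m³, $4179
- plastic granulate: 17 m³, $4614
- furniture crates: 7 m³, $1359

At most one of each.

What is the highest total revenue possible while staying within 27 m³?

5973

Ranking by ratio (revenue/m³): plastic granulate 271.41, pipe sections 232.17, packaged food 197.00, furniture crates 194.14.
A density-first pass picks packaged food + plastic granulate — 5599 at 22 m³.
Replace packaged food with furniture crates: the trade gains 374 net, giving 5973 at 24 m³.
Every other selection either busts 27 m³ or fails to beat 5973.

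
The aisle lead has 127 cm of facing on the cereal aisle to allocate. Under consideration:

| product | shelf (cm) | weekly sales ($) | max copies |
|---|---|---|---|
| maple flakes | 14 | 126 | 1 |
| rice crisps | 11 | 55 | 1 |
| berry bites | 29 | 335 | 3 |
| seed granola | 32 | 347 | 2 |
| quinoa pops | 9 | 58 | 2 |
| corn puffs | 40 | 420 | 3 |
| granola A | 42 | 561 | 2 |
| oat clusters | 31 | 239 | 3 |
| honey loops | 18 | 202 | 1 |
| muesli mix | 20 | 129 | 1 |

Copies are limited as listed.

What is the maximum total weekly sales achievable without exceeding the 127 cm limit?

1583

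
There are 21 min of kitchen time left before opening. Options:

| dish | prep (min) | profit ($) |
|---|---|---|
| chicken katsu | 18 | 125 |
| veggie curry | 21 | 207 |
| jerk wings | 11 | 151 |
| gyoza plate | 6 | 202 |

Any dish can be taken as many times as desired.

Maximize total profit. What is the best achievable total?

606

By profit per min: gyoza plate 33.67, jerk wings 13.73, veggie curry 9.86, chicken katsu 6.94 lead.
3×gyoza plate uses 18 of the 21 min and totals 606.
Every other selection either busts 21 min or fails to beat 606.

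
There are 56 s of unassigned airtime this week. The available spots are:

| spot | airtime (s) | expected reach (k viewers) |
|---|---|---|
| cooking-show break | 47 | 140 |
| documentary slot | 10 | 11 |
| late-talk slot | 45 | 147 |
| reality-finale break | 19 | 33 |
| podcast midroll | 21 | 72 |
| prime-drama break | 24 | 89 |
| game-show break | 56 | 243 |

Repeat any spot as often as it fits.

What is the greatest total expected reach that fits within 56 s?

243

Best packing: game-show break — 56 s, 243 total.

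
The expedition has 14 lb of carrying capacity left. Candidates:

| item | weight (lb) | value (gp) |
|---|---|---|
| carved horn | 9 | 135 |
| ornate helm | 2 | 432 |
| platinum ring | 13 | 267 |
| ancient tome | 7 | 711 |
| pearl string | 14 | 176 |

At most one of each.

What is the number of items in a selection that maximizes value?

The maximum value within 14 lb is 1143.
ornate helm + ancient tome hits 1143 at 9 lb.
Every optimal selection uses 2 items.

2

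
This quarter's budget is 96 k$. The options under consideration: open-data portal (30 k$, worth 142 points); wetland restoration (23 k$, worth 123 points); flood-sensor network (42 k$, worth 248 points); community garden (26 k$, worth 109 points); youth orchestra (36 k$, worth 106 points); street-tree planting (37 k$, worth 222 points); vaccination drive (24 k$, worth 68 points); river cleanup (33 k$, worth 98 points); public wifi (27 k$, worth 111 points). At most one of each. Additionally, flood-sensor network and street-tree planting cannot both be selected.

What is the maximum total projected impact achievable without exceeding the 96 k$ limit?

Taking open-data portal + wetland restoration + flood-sensor network: 95 k$ used, 513 in projected impact.

513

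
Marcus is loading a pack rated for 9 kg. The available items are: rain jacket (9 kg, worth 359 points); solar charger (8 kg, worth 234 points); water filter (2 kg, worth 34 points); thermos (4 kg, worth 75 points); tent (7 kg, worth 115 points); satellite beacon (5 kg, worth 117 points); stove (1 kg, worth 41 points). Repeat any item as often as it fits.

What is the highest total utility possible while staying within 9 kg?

369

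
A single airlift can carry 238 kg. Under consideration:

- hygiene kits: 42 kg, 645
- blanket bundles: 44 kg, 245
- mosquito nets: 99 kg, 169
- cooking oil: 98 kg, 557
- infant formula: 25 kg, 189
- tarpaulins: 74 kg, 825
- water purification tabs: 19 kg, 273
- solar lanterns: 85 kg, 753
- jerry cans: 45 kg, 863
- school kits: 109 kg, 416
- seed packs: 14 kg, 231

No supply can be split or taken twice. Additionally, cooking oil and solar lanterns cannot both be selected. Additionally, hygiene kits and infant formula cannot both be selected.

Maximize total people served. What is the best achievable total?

3082

By people served per kg: jerry cans 19.18, seed packs 16.50, hygiene kits 15.36 lead.
Best packing: hygiene kits + blanket bundles + tarpaulins + water purification tabs + jerry cans + seed packs — 238 kg, 3082 total.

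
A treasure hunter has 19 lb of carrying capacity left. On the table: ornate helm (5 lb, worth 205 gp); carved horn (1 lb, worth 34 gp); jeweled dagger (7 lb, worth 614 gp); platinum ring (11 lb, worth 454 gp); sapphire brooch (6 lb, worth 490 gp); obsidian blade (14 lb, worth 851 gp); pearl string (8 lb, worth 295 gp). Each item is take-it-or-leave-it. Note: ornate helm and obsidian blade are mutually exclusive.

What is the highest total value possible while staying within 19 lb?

Density check — jeweled dagger 87.71, sapphire brooch 81.67, obsidian blade 60.79, platinum ring 41.27 are the best per lb.
Taking ornate helm + carved horn + jeweled dagger + sapphire brooch: 19 lb used, 1343 in value.
Every other selection either busts 19 lb or breaks a pairing rule or fails to beat 1343.

1343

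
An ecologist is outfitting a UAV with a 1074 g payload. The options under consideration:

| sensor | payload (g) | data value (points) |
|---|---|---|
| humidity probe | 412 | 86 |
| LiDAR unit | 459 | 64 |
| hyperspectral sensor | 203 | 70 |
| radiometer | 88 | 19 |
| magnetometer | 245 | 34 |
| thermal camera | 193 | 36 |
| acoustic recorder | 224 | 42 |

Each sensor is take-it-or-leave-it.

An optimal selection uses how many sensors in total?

Best achievable data value is 234.
humidity probe + hyperspectral sensor + thermal camera + acoustic recorder hits 234 at 1032 g.
Every optimal selection uses 4 sensors.

4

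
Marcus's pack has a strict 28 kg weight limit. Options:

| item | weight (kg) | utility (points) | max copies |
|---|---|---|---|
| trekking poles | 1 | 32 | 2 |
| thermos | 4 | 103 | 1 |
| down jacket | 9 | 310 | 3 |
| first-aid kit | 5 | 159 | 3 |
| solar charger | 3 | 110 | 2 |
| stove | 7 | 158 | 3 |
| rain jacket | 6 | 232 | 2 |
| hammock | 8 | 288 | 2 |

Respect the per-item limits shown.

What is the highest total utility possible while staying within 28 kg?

Greedy by ratio would take 2×trekking poles + 2×solar charger + 2×rain jacket + hammock: 28 kg used, total 1036.
Dropping 2×trekking poles and 2×solar charger frees 8 kg; slotting in hammock (8 kg) lifts the total to 1040 at 28 kg.
Every other selection either busts 28 kg or exceeds an availability limit or fails to beat 1040.

1040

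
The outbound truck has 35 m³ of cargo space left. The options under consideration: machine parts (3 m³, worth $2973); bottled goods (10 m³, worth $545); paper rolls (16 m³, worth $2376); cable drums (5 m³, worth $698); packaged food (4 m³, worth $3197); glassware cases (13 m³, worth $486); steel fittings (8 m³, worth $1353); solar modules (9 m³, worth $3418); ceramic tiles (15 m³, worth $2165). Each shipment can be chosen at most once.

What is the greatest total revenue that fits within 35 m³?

11964

The ratio heuristic lands on machine parts + cable drums + packaged food + steel fittings + solar modules (11639) but leaves 6 m³ idle.
The 13 m³ tied up in cable drums and steel fittings is better spent on paper rolls — total rises to 11964 (32 m³).
No other feasible combination exceeds 11964.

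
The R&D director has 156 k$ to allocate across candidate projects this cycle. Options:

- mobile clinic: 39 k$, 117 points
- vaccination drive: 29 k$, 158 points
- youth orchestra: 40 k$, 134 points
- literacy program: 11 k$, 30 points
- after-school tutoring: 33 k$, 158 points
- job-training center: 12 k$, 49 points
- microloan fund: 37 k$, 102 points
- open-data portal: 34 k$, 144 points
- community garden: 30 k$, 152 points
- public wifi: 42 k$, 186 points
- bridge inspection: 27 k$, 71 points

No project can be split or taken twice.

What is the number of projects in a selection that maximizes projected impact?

5

The maximum projected impact within 156 k$ is 703.
vaccination drive + after-school tutoring + job-training center + community garden + public wifi hits 703 at 146 k$.
Every optimal selection uses 5 projects.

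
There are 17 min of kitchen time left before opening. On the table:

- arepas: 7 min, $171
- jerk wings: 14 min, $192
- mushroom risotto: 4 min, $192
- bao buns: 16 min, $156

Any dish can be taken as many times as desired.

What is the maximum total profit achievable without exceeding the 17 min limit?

768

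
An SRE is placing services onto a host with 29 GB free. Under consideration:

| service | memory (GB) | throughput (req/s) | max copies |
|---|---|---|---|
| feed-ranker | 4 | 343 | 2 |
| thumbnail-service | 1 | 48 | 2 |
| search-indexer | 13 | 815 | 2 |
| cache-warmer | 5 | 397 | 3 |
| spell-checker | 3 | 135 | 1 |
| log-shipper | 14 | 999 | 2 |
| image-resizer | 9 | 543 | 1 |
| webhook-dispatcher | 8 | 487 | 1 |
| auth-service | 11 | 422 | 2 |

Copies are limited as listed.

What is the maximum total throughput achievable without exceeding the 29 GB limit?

The ratio heuristic lands on 2×feed-ranker + 2×thumbnail-service + 3×cache-warmer + spell-checker (2108) but leaves 1 GB idle.
The 13 GB tied up in 2×feed-ranker and 2×thumbnail-service and spell-checker is better spent on log-shipper — total rises to 2190 (29 GB).

2190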